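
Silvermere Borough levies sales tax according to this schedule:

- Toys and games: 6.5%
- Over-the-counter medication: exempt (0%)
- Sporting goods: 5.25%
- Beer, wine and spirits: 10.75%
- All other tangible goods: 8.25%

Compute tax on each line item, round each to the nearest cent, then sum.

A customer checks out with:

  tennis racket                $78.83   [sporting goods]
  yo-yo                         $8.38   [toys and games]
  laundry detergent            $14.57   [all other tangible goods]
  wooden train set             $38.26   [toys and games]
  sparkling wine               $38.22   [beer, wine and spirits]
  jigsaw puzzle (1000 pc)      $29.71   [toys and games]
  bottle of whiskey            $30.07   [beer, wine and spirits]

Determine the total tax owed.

$17.64

Tennis racket $78.83: sporting goods → 5.25% → $4.14
Yo-yo $8.38: toys and games → 6.5% → $0.54
Laundry detergent $14.57: all other tangible goods → 8.25% → $1.20
Wooden train set $38.26: toys and games → 6.5% → $2.49
Sparkling wine $38.22: beer, wine and spirits → 10.75% → $4.11
Jigsaw puzzle (1000 pc) $29.71: toys and games → 6.5% → $1.93
Bottle of whiskey $30.07: beer, wine and spirits → 10.75% → $3.23
Total tax = $4.14 + $0.54 + $1.20 + $2.49 + $4.11 + $1.93 + $3.23 = $17.64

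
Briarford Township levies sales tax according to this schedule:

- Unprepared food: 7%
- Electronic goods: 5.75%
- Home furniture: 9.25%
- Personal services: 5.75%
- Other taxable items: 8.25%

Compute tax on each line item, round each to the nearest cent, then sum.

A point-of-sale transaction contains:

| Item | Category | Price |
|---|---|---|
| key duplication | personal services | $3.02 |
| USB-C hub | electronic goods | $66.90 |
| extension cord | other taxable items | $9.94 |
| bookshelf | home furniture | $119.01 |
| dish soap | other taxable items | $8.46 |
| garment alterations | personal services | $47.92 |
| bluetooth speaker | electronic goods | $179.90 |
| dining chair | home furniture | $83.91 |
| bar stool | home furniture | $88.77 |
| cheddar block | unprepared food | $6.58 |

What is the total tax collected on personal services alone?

Key duplication $3.02: personal services → 5.75% → $0.17
Garment alterations $47.92: personal services → 5.75% → $2.76
Tax on personal services = $0.17 + $2.76 = $2.93

$2.93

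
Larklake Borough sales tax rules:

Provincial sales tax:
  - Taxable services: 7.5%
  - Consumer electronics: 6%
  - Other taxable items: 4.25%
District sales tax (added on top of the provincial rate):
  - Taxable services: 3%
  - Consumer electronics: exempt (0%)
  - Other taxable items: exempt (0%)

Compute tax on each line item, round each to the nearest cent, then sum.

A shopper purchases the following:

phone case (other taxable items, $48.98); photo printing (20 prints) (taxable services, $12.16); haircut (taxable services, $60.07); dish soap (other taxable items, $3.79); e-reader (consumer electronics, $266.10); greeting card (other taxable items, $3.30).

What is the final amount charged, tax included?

Phone case $48.98: other taxable items → 4.25% + 0% district = 4.25% → $2.08
Photo printing (20 prints) $12.16: taxable services → 7.5% + 3% district = 10.5% → $1.28
Haircut $60.07: taxable services → 7.5% + 3% district = 10.5% → $6.31
Dish soap $3.79: other taxable items → 4.25% + 0% district = 4.25% → $0.16
E-reader $266.10: consumer electronics → 6% + 0% district = 6% → $15.97
Greeting card $3.30: other taxable items → 4.25% + 0% district = 4.25% → $0.14
Subtotal = $394.40; tax = $25.94; total due = $420.34

$420.34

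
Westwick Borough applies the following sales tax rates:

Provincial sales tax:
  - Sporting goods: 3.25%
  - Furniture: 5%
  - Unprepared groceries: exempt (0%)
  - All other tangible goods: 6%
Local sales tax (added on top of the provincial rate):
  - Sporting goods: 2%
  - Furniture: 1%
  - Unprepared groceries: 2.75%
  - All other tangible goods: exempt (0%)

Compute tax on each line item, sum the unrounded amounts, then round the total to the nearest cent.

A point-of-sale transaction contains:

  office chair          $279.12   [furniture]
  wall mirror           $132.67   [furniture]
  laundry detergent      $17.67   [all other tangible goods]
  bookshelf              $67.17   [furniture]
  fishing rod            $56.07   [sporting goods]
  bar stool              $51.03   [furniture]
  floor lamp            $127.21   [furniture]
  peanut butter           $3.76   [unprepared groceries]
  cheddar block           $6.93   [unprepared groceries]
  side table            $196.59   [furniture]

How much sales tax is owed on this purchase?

Office chair $279.12: furniture → 5% + 1% local = 6% → $16.7472
Wall mirror $132.67: furniture → 5% + 1% local = 6% → $7.9602
Laundry detergent $17.67: all other tangible goods → 6% + 0% local = 6% → $1.0602
Bookshelf $67.17: furniture → 5% + 1% local = 6% → $4.0302
Fishing rod $56.07: sporting goods → 3.25% + 2% local = 5.25% → $2.943675
Bar stool $51.03: furniture → 5% + 1% local = 6% → $3.0618
Floor lamp $127.21: furniture → 5% + 1% local = 6% → $7.6326
Peanut butter $3.76: unprepared groceries → 0% + 2.75% local = 2.75% → $0.1034
Cheddar block $6.93: unprepared groceries → 0% + 2.75% local = 2.75% → $0.190575
Side table $196.59: furniture → 5% + 1% local = 6% → $11.7954
Unrounded tax sum = $55.52525 → $55.53

$55.53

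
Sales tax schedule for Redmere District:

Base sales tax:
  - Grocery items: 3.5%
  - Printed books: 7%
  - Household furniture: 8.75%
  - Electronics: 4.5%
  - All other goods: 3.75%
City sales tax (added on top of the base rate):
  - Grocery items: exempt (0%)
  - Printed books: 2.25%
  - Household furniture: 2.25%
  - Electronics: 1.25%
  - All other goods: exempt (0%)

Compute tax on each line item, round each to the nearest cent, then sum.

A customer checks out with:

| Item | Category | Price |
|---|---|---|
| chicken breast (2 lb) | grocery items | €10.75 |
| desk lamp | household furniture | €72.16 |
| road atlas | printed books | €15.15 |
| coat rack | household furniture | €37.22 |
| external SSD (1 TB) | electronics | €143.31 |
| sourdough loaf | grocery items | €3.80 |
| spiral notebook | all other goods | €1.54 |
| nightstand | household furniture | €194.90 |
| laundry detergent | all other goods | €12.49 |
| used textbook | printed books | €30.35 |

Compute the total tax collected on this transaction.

€46.96

Chicken breast (2 lb) €10.75: grocery items → 3.5% + 0% city = 3.5% → €0.38
Desk lamp €72.16: household furniture → 8.75% + 2.25% city = 11% → €7.94
Road atlas €15.15: printed books → 7% + 2.25% city = 9.25% → €1.40
Coat rack €37.22: household furniture → 8.75% + 2.25% city = 11% → €4.09
External SSD (1 TB) €143.31: electronics → 4.5% + 1.25% city = 5.75% → €8.24
Sourdough loaf €3.80: grocery items → 3.5% + 0% city = 3.5% → €0.13
Spiral notebook €1.54: all other goods → 3.75% + 0% city = 3.75% → €0.06
Nightstand €194.90: household furniture → 8.75% + 2.25% city = 11% → €21.44
Laundry detergent €12.49: all other goods → 3.75% + 0% city = 3.75% → €0.47
Used textbook €30.35: printed books → 7% + 2.25% city = 9.25% → €2.81
Total tax = €0.38 + €7.94 + €1.40 + €4.09 + €8.24 + €0.13 + €0.06 + €21.44 + €0.47 + €2.81 = €46.96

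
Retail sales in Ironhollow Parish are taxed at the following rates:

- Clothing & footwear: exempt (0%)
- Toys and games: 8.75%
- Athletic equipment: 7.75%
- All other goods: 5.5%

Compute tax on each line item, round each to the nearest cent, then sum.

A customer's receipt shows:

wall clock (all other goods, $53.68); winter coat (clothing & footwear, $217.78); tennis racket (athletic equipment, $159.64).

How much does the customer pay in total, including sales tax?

$446.42

Wall clock $53.68: all other goods → 5.5% → $2.95
Winter coat $217.78: clothing & footwear → 0% → $0.00
Tennis racket $159.64: athletic equipment → 7.75% → $12.37
Subtotal = $431.10; tax = $15.32; total due = $446.42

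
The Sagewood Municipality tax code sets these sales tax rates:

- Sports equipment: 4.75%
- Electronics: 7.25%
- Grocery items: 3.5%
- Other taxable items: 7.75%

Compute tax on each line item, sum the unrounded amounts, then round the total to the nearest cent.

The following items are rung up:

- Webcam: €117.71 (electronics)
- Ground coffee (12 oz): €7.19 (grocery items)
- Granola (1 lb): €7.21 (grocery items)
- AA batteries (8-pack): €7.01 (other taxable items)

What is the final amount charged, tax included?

€148.70

Webcam €117.71: electronics → 7.25% → €8.533975
Ground coffee (12 oz) €7.19: grocery items → 3.5% → €0.25165
Granola (1 lb) €7.21: grocery items → 3.5% → €0.25235
AA batteries (8-pack) €7.01: other taxable items → 7.75% → €0.543275
Subtotal = €139.12; unrounded tax = €9.58125 → €9.58; total due = €148.70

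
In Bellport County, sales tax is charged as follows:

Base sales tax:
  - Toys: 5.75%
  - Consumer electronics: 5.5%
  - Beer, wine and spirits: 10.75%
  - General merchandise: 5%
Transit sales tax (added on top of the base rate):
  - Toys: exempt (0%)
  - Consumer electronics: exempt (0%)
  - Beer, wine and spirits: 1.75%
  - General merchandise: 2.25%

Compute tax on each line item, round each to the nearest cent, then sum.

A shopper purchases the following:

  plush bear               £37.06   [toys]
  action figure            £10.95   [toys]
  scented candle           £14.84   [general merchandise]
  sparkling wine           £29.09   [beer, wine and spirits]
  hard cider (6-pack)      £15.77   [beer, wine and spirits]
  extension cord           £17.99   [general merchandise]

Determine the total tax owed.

Plush bear £37.06: toys → 5.75% + 0% transit = 5.75% → £2.13
Action figure £10.95: toys → 5.75% + 0% transit = 5.75% → £0.63
Scented candle £14.84: general merchandise → 5% + 2.25% transit = 7.25% → £1.08
Sparkling wine £29.09: beer, wine and spirits → 10.75% + 1.75% transit = 12.5% → £3.64
Hard cider (6-pack) £15.77: beer, wine and spirits → 10.75% + 1.75% transit = 12.5% → £1.97
Extension cord £17.99: general merchandise → 5% + 2.25% transit = 7.25% → £1.30
Total tax = £2.13 + £0.63 + £1.08 + £3.64 + £1.97 + £1.30 = £10.75

£10.75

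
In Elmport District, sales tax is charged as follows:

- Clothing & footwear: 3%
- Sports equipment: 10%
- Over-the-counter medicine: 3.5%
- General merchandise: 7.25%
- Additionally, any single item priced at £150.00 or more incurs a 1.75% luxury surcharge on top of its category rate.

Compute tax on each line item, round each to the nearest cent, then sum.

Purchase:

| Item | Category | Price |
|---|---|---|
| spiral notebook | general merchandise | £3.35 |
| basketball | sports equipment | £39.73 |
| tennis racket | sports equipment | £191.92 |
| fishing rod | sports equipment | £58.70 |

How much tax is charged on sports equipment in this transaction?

Basketball £39.73: sports equipment → 10% → £3.97
Tennis racket £191.92: sports equipment → 10% + 1.75% surcharge = 11.75% → £22.55
Fishing rod £58.70: sports equipment → 10% → £5.87
Tax on sports equipment = £3.97 + £22.55 + £5.87 = £32.39

£32.39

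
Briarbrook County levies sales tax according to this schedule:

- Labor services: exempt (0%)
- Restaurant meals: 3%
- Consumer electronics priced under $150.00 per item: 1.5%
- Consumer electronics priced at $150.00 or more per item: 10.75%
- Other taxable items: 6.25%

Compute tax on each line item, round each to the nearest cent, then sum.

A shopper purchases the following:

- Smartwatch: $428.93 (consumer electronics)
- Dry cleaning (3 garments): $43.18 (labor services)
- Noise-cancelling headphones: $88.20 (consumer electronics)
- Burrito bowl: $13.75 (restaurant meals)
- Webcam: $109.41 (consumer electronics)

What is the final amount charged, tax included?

Smartwatch $428.93: consumer electronics, $150.00 or more → 10.75% → $46.11
Dry cleaning (3 garments) $43.18: labor services → 0% → $0.00
Noise-cancelling headphones $88.20: consumer electronics, under $150.00 → 1.5% → $1.32
Burrito bowl $13.75: restaurant meals → 3% → $0.41
Webcam $109.41: consumer electronics, under $150.00 → 1.5% → $1.64
Subtotal = $683.47; tax = $49.48; total due = $732.95

$732.95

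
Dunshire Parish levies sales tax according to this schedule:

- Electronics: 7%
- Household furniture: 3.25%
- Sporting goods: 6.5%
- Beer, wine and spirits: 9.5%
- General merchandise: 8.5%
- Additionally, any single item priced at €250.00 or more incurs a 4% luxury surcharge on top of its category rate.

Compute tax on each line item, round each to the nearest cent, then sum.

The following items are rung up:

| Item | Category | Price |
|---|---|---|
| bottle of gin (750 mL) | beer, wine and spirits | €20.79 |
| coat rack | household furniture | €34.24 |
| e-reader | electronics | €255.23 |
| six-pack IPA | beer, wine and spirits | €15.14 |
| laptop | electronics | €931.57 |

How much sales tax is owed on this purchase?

Bottle of gin (750 mL) €20.79: beer, wine and spirits → 9.5% → €1.98
Coat rack €34.24: household furniture → 3.25% → €1.11
E-reader €255.23: electronics → 7% + 4% surcharge = 11% → €28.08
Six-pack IPA €15.14: beer, wine and spirits → 9.5% → €1.44
Laptop €931.57: electronics → 7% + 4% surcharge = 11% → €102.47
Total tax = €1.98 + €1.11 + €28.08 + €1.44 + €102.47 = €135.08

€135.08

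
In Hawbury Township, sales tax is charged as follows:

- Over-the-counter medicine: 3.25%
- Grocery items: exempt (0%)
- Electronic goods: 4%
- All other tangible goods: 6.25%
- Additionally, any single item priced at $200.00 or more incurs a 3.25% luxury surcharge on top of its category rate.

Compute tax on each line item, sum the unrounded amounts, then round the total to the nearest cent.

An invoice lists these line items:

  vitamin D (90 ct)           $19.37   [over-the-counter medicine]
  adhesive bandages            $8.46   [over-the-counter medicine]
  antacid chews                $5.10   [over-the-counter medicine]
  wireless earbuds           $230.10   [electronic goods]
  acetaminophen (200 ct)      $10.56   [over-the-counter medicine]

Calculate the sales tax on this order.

$18.10

Vitamin D (90 ct) $19.37: over-the-counter medicine → 3.25% → $0.629525
Adhesive bandages $8.46: over-the-counter medicine → 3.25% → $0.27495
Antacid chews $5.10: over-the-counter medicine → 3.25% → $0.16575
Wireless earbuds $230.10: electronic goods → 4% + 3.25% surcharge = 7.25% → $16.68225
Acetaminophen (200 ct) $10.56: over-the-counter medicine → 3.25% → $0.3432
Unrounded tax sum = $18.095675 → $18.10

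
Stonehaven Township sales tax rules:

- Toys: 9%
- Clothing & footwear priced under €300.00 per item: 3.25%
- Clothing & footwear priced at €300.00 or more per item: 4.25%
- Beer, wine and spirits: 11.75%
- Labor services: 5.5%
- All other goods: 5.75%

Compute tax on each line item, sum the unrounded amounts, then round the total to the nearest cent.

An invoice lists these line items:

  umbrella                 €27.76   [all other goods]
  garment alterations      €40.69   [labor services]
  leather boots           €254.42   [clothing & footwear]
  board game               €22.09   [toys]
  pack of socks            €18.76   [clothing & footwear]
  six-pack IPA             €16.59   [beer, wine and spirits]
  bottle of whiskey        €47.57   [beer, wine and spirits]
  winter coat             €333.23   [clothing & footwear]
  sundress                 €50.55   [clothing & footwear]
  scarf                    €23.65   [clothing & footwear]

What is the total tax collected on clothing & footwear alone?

€25.45

Leather boots €254.42: clothing & footwear, under €300.00 → 3.25% → €8.26865
Pack of socks €18.76: clothing & footwear, under €300.00 → 3.25% → €0.6097
Winter coat €333.23: clothing & footwear, €300.00 or more → 4.25% → €14.162275
Sundress €50.55: clothing & footwear, under €300.00 → 3.25% → €1.642875
Scarf €23.65: clothing & footwear, under €300.00 → 3.25% → €0.768625
Tax on clothing & footwear: unrounded sum = €25.452125 → €25.45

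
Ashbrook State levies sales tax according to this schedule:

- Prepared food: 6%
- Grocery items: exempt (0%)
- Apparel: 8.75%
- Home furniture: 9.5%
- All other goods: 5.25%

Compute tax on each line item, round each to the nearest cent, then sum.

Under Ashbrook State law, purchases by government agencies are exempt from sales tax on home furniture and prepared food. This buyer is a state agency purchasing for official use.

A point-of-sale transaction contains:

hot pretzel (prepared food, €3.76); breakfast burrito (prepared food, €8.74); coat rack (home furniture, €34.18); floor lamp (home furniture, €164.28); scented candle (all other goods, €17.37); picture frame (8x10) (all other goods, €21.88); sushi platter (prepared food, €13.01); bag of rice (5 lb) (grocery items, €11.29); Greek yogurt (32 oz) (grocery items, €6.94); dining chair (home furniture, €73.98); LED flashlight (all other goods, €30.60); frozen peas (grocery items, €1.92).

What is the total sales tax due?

Hot pretzel €3.76: prepared food, buyer-exempt → 0% → €0.00
Breakfast burrito €8.74: prepared food, buyer-exempt → 0% → €0.00
Coat rack €34.18: home furniture, buyer-exempt → 0% → €0.00
Floor lamp €164.28: home furniture, buyer-exempt → 0% → €0.00
Scented candle €17.37: all other goods → 5.25% → €0.91
Picture frame (8x10) €21.88: all other goods → 5.25% → €1.15
Sushi platter €13.01: prepared food, buyer-exempt → 0% → €0.00
Bag of rice (5 lb) €11.29: grocery items → 0% → €0.00
Greek yogurt (32 oz) €6.94: grocery items → 0% → €0.00
Dining chair €73.98: home furniture, buyer-exempt → 0% → €0.00
LED flashlight €30.60: all other goods → 5.25% → €1.61
Frozen peas €1.92: grocery items → 0% → €0.00
Total tax = €0.91 + €1.15 + €1.61 = €3.67

€3.67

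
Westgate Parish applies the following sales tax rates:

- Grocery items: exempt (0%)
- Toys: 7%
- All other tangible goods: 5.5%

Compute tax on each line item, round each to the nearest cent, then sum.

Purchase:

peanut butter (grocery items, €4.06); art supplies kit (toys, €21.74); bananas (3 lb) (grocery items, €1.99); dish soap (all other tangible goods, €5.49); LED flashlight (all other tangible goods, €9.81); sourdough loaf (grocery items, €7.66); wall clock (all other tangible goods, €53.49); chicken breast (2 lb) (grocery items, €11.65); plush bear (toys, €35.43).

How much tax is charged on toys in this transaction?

Art supplies kit €21.74: toys → 7% → €1.52
Plush bear €35.43: toys → 7% → €2.48
Tax on toys = €1.52 + €2.48 = €4.00

€4.00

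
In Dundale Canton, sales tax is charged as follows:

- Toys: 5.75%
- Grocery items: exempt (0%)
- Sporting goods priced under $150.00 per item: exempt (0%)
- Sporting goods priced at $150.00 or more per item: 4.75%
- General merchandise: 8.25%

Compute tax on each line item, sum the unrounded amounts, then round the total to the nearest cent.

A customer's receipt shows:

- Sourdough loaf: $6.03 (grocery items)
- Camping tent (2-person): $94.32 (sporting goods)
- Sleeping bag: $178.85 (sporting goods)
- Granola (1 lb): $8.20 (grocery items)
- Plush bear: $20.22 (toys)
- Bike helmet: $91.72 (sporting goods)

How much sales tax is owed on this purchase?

Sourdough loaf $6.03: grocery items → 0% → $0.00
Camping tent (2-person) $94.32: sporting goods, under $150.00 → 0% → $0.00
Sleeping bag $178.85: sporting goods, $150.00 or more → 4.75% → $8.495375
Granola (1 lb) $8.20: grocery items → 0% → $0.00
Plush bear $20.22: toys → 5.75% → $1.16265
Bike helmet $91.72: sporting goods, under $150.00 → 0% → $0.00
Unrounded tax sum = $9.658025 → $9.66

$9.66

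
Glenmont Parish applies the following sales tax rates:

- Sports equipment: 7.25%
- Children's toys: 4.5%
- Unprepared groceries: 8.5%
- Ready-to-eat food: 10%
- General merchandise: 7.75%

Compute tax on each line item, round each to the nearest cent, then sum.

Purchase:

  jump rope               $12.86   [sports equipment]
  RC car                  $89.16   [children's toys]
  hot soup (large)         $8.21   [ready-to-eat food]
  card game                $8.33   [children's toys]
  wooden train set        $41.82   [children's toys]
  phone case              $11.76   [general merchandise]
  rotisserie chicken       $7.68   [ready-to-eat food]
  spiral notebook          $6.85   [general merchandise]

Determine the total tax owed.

$10.22

Jump rope $12.86: sports equipment → 7.25% → $0.93
RC car $89.16: children's toys → 4.5% → $4.01
Hot soup (large) $8.21: ready-to-eat food → 10% → $0.82
Card game $8.33: children's toys → 4.5% → $0.37
Wooden train set $41.82: children's toys → 4.5% → $1.88
Phone case $11.76: general merchandise → 7.75% → $0.91
Rotisserie chicken $7.68: ready-to-eat food → 10% → $0.77
Spiral notebook $6.85: general merchandise → 7.75% → $0.53
Total tax = $0.93 + $4.01 + $0.82 + $0.37 + $1.88 + $0.91 + $0.77 + $0.53 = $10.22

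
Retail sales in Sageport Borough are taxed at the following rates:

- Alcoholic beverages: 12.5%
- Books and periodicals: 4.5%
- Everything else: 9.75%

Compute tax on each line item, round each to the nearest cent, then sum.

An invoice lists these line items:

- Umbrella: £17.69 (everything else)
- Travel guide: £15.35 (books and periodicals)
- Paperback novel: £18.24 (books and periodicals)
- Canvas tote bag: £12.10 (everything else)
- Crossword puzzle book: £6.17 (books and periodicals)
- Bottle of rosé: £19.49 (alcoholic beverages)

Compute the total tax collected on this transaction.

Umbrella £17.69: everything else → 9.75% → £1.72
Travel guide £15.35: books and periodicals → 4.5% → £0.69
Paperback novel £18.24: books and periodicals → 4.5% → £0.82
Canvas tote bag £12.10: everything else → 9.75% → £1.18
Crossword puzzle book £6.17: books and periodicals → 4.5% → £0.28
Bottle of rosé £19.49: alcoholic beverages → 12.5% → £2.44
Total tax = £1.72 + £0.69 + £0.82 + £1.18 + £0.28 + £2.44 = £7.13

£7.13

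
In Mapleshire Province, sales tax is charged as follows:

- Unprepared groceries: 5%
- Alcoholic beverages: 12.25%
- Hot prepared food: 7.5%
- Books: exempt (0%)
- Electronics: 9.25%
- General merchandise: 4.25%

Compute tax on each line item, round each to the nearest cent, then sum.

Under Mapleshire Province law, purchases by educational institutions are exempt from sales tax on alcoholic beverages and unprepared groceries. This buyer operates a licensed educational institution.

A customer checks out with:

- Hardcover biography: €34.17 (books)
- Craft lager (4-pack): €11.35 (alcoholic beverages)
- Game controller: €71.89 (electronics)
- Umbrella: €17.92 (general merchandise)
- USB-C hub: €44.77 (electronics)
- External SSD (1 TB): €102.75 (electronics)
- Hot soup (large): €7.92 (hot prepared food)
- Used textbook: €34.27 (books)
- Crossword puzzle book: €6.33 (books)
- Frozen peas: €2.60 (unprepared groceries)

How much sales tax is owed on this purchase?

€21.64

Hardcover biography €34.17: books → 0% → €0.00
Craft lager (4-pack) €11.35: alcoholic beverages, buyer-exempt → 0% → €0.00
Game controller €71.89: electronics → 9.25% → €6.65
Umbrella €17.92: general merchandise → 4.25% → €0.76
USB-C hub €44.77: electronics → 9.25% → €4.14
External SSD (1 TB) €102.75: electronics → 9.25% → €9.50
Hot soup (large) €7.92: hot prepared food → 7.5% → €0.59
Used textbook €34.27: books → 0% → €0.00
Crossword puzzle book €6.33: books → 0% → €0.00
Frozen peas €2.60: unprepared groceries, buyer-exempt → 0% → €0.00
Total tax = €6.65 + €0.76 + €4.14 + €9.50 + €0.59 = €21.64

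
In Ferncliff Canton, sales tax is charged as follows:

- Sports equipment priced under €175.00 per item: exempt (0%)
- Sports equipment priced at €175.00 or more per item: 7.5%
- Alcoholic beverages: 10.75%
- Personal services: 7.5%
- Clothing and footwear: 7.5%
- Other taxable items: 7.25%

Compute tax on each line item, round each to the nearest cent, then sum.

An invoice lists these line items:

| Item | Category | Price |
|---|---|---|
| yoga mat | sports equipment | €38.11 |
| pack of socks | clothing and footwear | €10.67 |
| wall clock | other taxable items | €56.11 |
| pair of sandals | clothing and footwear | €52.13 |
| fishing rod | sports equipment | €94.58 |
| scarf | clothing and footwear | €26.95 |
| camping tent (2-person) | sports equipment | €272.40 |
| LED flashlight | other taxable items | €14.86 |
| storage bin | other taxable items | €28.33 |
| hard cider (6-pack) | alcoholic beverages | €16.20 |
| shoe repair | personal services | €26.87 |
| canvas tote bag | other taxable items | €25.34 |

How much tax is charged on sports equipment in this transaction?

Yoga mat €38.11: sports equipment, under €175.00 → 0% → €0.00
Fishing rod €94.58: sports equipment, under €175.00 → 0% → €0.00
Camping tent (2-person) €272.40: sports equipment, €175.00 or more → 7.5% → €20.43
Tax on sports equipment = €0.00 + €0.00 + €20.43 = €20.43

€20.43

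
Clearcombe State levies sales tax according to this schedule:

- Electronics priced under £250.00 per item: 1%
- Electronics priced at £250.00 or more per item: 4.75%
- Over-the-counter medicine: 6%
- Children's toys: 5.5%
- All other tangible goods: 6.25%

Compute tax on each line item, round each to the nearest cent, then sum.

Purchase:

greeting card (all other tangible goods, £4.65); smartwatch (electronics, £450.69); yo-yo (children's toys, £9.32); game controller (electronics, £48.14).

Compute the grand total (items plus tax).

£535.49

Greeting card £4.65: all other tangible goods → 6.25% → £0.29
Smartwatch £450.69: electronics, £250.00 or more → 4.75% → £21.41
Yo-yo £9.32: children's toys → 5.5% → £0.51
Game controller £48.14: electronics, under £250.00 → 1% → £0.48
Subtotal = £512.80; tax = £22.69; total due = £535.49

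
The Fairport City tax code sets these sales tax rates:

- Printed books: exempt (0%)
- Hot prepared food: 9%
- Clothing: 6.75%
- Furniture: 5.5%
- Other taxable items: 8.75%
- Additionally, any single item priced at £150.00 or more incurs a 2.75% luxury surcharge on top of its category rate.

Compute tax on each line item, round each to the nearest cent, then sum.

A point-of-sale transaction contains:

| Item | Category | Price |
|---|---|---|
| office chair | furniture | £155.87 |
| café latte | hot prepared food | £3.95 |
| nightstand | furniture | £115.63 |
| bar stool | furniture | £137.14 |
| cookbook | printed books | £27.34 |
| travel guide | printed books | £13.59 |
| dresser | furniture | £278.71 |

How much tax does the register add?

Office chair £155.87: furniture → 5.5% + 2.75% surcharge = 8.25% → £12.86
Café latte £3.95: hot prepared food → 9% → £0.36
Nightstand £115.63: furniture → 5.5% → £6.36
Bar stool £137.14: furniture → 5.5% → £7.54
Cookbook £27.34: printed books → 0% → £0.00
Travel guide £13.59: printed books → 0% → £0.00
Dresser £278.71: furniture → 5.5% + 2.75% surcharge = 8.25% → £22.99
Total tax = £12.86 + £0.36 + £6.36 + £7.54 + £22.99 = £50.11

£50.11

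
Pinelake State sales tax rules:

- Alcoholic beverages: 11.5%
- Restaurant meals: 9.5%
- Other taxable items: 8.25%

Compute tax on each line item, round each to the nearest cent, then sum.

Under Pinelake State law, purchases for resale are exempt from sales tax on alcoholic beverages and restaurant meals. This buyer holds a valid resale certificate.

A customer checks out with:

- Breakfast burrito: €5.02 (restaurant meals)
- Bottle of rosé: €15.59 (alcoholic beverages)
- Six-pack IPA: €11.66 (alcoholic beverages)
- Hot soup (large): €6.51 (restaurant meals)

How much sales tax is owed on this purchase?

€0.00

Breakfast burrito €5.02: restaurant meals, buyer-exempt → 0% → €0.00
Bottle of rosé €15.59: alcoholic beverages, buyer-exempt → 0% → €0.00
Six-pack IPA €11.66: alcoholic beverages, buyer-exempt → 0% → €0.00
Hot soup (large) €6.51: restaurant meals, buyer-exempt → 0% → €0.00
Total tax = €0.00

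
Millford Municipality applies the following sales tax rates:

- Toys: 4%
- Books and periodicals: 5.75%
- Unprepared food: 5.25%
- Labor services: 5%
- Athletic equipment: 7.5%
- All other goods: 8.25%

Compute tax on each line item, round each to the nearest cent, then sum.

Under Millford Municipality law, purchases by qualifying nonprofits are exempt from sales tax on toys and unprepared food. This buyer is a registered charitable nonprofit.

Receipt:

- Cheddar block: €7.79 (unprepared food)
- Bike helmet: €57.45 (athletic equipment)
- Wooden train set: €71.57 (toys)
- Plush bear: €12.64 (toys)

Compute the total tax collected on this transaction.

€4.31

Cheddar block €7.79: unprepared food, buyer-exempt → 0% → €0.00
Bike helmet €57.45: athletic equipment → 7.5% → €4.31
Wooden train set €71.57: toys, buyer-exempt → 0% → €0.00
Plush bear €12.64: toys, buyer-exempt → 0% → €0.00
Total tax = €4.31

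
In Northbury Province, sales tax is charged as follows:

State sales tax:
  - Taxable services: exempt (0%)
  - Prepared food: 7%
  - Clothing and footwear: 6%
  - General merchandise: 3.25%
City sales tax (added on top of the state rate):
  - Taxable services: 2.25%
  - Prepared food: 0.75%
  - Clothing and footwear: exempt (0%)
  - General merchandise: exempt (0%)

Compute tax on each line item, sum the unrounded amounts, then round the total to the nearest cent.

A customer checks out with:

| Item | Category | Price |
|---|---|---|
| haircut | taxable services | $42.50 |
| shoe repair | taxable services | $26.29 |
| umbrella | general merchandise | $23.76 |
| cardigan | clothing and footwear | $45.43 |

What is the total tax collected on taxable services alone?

Haircut $42.50: taxable services → 0% + 2.25% city = 2.25% → $0.95625
Shoe repair $26.29: taxable services → 0% + 2.25% city = 2.25% → $0.591525
Tax on taxable services: unrounded sum = $1.547775 → $1.55

$1.55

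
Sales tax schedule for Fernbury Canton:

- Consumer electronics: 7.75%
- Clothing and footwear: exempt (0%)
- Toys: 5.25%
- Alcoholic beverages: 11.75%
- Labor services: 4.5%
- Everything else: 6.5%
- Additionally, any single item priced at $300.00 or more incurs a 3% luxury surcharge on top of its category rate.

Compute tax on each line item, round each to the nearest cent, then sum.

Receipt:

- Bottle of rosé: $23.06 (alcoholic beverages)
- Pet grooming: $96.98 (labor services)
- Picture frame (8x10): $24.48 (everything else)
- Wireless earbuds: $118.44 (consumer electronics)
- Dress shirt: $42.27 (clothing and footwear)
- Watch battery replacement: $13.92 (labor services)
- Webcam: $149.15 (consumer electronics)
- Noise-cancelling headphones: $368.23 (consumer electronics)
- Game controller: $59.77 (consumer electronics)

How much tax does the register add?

Bottle of rosé $23.06: alcoholic beverages → 11.75% → $2.71
Pet grooming $96.98: labor services → 4.5% → $4.36
Picture frame (8x10) $24.48: everything else → 6.5% → $1.59
Wireless earbuds $118.44: consumer electronics → 7.75% → $9.18
Dress shirt $42.27: clothing and footwear → 0% → $0.00
Watch battery replacement $13.92: labor services → 4.5% → $0.63
Webcam $149.15: consumer electronics → 7.75% → $11.56
Noise-cancelling headphones $368.23: consumer electronics → 7.75% + 3% surcharge = 10.75% → $39.58
Game controller $59.77: consumer electronics → 7.75% → $4.63
Total tax = $2.71 + $4.36 + $1.59 + $9.18 + $0.63 + $11.56 + $39.58 + $4.63 = $74.24

$74.24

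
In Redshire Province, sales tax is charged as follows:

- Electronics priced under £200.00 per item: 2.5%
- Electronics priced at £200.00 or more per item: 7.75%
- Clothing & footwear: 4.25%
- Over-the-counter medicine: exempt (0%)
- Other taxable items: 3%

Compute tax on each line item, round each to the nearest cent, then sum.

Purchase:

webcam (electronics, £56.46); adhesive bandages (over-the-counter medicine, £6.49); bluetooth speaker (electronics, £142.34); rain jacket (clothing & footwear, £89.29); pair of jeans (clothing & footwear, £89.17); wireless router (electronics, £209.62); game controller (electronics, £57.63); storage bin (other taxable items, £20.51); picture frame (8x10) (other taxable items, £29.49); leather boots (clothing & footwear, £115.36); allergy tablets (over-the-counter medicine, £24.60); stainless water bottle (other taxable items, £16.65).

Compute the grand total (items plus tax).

£894.75

Webcam £56.46: electronics, under £200.00 → 2.5% → £1.41
Adhesive bandages £6.49: over-the-counter medicine → 0% → £0.00
Bluetooth speaker £142.34: electronics, under £200.00 → 2.5% → £3.56
Rain jacket £89.29: clothing & footwear → 4.25% → £3.79
Pair of jeans £89.17: clothing & footwear → 4.25% → £3.79
Wireless router £209.62: electronics, £200.00 or more → 7.75% → £16.25
Game controller £57.63: electronics, under £200.00 → 2.5% → £1.44
Storage bin £20.51: other taxable items → 3% → £0.62
Picture frame (8x10) £29.49: other taxable items → 3% → £0.88
Leather boots £115.36: clothing & footwear → 4.25% → £4.90
Allergy tablets £24.60: over-the-counter medicine → 0% → £0.00
Stainless water bottle £16.65: other taxable items → 3% → £0.50
Subtotal = £857.61; tax = £37.14; total due = £894.75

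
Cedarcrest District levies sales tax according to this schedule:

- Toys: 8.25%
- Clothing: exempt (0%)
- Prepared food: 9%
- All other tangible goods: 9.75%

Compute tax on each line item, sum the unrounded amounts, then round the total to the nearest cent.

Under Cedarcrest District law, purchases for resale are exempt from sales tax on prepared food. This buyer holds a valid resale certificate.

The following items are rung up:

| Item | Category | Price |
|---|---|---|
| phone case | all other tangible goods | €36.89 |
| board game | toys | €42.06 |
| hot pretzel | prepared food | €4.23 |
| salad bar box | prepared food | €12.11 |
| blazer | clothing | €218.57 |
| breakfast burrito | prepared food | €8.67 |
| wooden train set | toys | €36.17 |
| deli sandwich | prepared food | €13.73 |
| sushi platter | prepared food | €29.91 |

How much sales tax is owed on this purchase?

€10.05

Phone case €36.89: all other tangible goods → 9.75% → €3.596775
Board game €42.06: toys → 8.25% → €3.46995
Hot pretzel €4.23: prepared food, buyer-exempt → 0% → €0.00
Salad bar box €12.11: prepared food, buyer-exempt → 0% → €0.00
Blazer €218.57: clothing → 0% → €0.00
Breakfast burrito €8.67: prepared food, buyer-exempt → 0% → €0.00
Wooden train set €36.17: toys → 8.25% → €2.984025
Deli sandwich €13.73: prepared food, buyer-exempt → 0% → €0.00
Sushi platter €29.91: prepared food, buyer-exempt → 0% → €0.00
Unrounded tax sum = €10.05075 → €10.05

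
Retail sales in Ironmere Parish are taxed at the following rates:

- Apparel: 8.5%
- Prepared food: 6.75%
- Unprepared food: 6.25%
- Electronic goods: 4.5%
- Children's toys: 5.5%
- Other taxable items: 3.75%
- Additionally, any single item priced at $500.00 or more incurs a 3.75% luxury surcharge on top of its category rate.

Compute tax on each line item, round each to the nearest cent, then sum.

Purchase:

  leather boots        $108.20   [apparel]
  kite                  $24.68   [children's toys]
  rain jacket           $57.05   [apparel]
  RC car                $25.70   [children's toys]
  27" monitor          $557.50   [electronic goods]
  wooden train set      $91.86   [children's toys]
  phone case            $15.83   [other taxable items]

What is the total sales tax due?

$68.45

Leather boots $108.20: apparel → 8.5% → $9.20
Kite $24.68: children's toys → 5.5% → $1.36
Rain jacket $57.05: apparel → 8.5% → $4.85
RC car $25.70: children's toys → 5.5% → $1.41
27" monitor $557.50: electronic goods → 4.5% + 3.75% surcharge = 8.25% → $45.99
Wooden train set $91.86: children's toys → 5.5% → $5.05
Phone case $15.83: other taxable items → 3.75% → $0.59
Total tax = $9.20 + $1.36 + $4.85 + $1.41 + $45.99 + $5.05 + $0.59 = $68.45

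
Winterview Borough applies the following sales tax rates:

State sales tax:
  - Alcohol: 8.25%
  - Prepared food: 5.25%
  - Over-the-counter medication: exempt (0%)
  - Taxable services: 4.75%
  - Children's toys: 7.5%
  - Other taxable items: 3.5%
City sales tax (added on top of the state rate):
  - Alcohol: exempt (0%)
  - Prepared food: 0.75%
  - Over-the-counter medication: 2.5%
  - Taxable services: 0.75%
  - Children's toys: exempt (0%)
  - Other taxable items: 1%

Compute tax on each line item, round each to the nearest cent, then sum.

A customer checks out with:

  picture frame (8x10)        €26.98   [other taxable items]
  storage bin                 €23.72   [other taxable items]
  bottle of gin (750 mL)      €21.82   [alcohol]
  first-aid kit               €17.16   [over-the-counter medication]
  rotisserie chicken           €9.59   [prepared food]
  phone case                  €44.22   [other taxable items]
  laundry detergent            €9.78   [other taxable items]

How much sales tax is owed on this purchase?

Picture frame (8x10) €26.98: other taxable items → 3.5% + 1% city = 4.5% → €1.21
Storage bin €23.72: other taxable items → 3.5% + 1% city = 4.5% → €1.07
Bottle of gin (750 mL) €21.82: alcohol → 8.25% + 0% city = 8.25% → €1.80
First-aid kit €17.16: over-the-counter medication → 0% + 2.5% city = 2.5% → €0.43
Rotisserie chicken €9.59: prepared food → 5.25% + 0.75% city = 6% → €0.58
Phone case €44.22: other taxable items → 3.5% + 1% city = 4.5% → €1.99
Laundry detergent €9.78: other taxable items → 3.5% + 1% city = 4.5% → €0.44
Total tax = €1.21 + €1.07 + €1.80 + €0.43 + €0.58 + €1.99 + €0.44 = €7.52

€7.52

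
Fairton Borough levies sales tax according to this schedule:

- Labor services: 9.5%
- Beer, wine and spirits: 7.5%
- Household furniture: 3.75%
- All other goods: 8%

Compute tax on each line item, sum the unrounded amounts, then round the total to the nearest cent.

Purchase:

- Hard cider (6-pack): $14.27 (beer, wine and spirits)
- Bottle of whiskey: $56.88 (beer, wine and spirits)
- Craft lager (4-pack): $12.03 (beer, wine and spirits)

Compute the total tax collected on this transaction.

$6.24

Hard cider (6-pack) $14.27: beer, wine and spirits → 7.5% → $1.07025
Bottle of whiskey $56.88: beer, wine and spirits → 7.5% → $4.266
Craft lager (4-pack) $12.03: beer, wine and spirits → 7.5% → $0.90225
Unrounded tax sum = $6.2385 → $6.24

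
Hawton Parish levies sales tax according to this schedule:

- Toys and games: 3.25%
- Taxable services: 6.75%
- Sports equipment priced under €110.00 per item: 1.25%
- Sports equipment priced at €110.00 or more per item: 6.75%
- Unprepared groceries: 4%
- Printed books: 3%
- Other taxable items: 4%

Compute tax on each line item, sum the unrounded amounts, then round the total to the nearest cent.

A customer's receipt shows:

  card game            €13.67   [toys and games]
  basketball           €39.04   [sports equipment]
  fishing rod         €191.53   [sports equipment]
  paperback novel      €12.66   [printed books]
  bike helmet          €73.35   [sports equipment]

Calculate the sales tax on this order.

€15.16

Card game €13.67: toys and games → 3.25% → €0.444275
Basketball €39.04: sports equipment, under €110.00 → 1.25% → €0.488
Fishing rod €191.53: sports equipment, €110.00 or more → 6.75% → €12.928275
Paperback novel €12.66: printed books → 3% → €0.3798
Bike helmet €73.35: sports equipment, under €110.00 → 1.25% → €0.916875
Unrounded tax sum = €15.157225 → €15.16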